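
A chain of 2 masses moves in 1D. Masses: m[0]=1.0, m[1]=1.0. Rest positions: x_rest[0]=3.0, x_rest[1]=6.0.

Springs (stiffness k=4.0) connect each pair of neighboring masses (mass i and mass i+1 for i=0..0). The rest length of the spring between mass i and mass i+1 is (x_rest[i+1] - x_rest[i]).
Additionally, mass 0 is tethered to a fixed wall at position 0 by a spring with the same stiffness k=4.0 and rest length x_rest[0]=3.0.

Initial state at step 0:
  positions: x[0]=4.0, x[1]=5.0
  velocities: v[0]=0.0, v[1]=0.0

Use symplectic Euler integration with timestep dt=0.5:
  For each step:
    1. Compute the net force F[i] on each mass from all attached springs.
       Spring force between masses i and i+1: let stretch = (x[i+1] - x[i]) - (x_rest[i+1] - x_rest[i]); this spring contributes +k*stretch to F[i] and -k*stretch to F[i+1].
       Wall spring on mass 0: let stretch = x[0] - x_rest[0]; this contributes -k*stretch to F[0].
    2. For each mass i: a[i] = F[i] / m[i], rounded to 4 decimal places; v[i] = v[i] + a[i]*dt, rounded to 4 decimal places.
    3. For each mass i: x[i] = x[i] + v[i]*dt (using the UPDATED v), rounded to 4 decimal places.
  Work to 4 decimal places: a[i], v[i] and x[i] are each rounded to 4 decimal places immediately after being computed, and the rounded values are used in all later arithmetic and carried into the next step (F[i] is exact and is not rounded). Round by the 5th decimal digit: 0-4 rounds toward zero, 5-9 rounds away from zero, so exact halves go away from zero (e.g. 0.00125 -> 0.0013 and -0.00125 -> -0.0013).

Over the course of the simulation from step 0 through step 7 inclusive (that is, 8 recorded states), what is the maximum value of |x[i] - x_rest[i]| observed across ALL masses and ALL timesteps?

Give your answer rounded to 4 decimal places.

Answer: 2.0000

Derivation:
Step 0: x=[4.0000 5.0000] v=[0.0000 0.0000]
Step 1: x=[1.0000 7.0000] v=[-6.0000 4.0000]
Step 2: x=[3.0000 6.0000] v=[4.0000 -2.0000]
Step 3: x=[5.0000 5.0000] v=[4.0000 -2.0000]
Step 4: x=[2.0000 7.0000] v=[-6.0000 4.0000]
Step 5: x=[2.0000 7.0000] v=[0.0000 0.0000]
Step 6: x=[5.0000 5.0000] v=[6.0000 -4.0000]
Step 7: x=[3.0000 6.0000] v=[-4.0000 2.0000]
Max displacement = 2.0000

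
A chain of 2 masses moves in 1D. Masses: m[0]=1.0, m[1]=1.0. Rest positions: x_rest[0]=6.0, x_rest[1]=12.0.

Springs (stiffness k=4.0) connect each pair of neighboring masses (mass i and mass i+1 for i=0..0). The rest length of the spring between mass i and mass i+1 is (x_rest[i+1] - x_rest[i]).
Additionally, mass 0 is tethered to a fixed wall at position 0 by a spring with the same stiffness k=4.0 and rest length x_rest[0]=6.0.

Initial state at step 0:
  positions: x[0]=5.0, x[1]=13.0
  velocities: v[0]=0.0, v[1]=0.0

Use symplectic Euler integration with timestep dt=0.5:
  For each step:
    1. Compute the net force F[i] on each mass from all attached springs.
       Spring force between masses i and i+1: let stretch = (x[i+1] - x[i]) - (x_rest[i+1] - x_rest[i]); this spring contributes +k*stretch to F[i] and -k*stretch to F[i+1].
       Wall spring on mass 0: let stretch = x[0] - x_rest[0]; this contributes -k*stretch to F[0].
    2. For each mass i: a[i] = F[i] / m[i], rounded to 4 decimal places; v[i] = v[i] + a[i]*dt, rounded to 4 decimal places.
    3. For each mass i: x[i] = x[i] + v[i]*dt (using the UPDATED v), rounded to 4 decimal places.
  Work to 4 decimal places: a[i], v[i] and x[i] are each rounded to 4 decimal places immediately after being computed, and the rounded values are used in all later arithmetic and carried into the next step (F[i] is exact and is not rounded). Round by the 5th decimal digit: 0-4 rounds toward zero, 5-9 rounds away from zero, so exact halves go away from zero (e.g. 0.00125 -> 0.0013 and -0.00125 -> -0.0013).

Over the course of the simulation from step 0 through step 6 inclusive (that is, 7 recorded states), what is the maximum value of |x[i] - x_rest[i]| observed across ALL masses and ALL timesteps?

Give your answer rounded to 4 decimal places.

Answer: 2.0000

Derivation:
Step 0: x=[5.0000 13.0000] v=[0.0000 0.0000]
Step 1: x=[8.0000 11.0000] v=[6.0000 -4.0000]
Step 2: x=[6.0000 12.0000] v=[-4.0000 2.0000]
Step 3: x=[4.0000 13.0000] v=[-4.0000 2.0000]
Step 4: x=[7.0000 11.0000] v=[6.0000 -4.0000]
Step 5: x=[7.0000 11.0000] v=[0.0000 0.0000]
Step 6: x=[4.0000 13.0000] v=[-6.0000 4.0000]
Max displacement = 2.0000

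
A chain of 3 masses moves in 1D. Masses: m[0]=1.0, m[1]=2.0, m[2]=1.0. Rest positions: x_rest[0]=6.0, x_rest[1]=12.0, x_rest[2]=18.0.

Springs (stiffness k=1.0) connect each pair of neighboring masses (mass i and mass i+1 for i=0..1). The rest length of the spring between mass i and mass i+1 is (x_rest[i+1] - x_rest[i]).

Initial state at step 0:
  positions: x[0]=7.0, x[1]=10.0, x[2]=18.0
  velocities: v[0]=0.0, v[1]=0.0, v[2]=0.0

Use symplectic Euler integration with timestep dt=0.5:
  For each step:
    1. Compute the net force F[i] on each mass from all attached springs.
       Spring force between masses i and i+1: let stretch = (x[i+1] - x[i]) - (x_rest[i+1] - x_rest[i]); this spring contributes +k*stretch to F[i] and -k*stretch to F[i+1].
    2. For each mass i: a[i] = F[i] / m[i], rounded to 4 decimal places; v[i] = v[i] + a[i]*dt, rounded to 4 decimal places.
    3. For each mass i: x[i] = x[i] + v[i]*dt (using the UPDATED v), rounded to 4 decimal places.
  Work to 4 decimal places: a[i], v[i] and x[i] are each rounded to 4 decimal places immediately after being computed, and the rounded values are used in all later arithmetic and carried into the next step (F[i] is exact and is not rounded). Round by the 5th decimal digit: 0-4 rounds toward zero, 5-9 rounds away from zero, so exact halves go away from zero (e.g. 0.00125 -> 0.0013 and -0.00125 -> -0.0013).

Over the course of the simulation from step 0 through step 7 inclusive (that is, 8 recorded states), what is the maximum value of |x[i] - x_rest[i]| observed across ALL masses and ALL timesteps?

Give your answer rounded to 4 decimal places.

Answer: 2.4121

Derivation:
Step 0: x=[7.0000 10.0000 18.0000] v=[0.0000 0.0000 0.0000]
Step 1: x=[6.2500 10.6250 17.5000] v=[-1.5000 1.2500 -1.0000]
Step 2: x=[5.0938 11.5625 16.7813] v=[-2.3125 1.8750 -1.4375]
Step 3: x=[4.0547 12.3438 16.2579] v=[-2.0782 1.5625 -1.0469]
Step 4: x=[3.5879 12.5782 16.2559] v=[-0.9337 0.4688 -0.0040]
Step 5: x=[3.8687 12.1485 16.8345] v=[0.5615 -0.8594 1.1572]
Step 6: x=[4.7194 11.2696 17.7416] v=[1.7014 -1.7579 1.8142]
Step 7: x=[5.7077 10.3809 18.5307] v=[1.9765 -1.7775 1.5782]
Max displacement = 2.4121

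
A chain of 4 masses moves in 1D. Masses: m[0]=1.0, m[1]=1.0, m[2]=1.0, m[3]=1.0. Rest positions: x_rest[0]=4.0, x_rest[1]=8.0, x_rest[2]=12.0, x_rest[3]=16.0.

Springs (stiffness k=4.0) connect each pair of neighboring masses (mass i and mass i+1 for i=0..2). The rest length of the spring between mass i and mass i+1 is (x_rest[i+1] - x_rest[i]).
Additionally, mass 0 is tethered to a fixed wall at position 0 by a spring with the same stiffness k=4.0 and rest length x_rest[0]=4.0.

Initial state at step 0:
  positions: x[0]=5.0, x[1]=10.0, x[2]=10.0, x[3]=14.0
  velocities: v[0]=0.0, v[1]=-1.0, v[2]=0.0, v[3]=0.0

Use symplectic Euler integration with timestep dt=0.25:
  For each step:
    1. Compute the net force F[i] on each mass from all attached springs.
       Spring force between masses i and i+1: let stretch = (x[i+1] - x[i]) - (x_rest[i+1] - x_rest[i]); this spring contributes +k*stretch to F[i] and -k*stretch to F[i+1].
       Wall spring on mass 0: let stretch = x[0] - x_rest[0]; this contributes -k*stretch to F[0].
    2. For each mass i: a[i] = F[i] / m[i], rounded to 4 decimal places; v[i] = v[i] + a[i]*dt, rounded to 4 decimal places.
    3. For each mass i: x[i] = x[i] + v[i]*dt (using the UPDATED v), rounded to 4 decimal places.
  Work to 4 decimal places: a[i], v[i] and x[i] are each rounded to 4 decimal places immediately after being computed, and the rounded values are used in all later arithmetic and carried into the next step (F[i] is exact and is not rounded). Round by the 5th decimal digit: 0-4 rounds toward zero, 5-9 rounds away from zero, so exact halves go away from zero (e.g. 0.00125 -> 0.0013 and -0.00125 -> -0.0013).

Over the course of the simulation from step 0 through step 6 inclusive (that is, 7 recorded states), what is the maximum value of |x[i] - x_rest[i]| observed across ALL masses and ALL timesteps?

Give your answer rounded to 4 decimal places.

Answer: 2.7305

Derivation:
Step 0: x=[5.0000 10.0000 10.0000 14.0000] v=[0.0000 -1.0000 0.0000 0.0000]
Step 1: x=[5.0000 8.5000 11.0000 14.0000] v=[0.0000 -6.0000 4.0000 0.0000]
Step 2: x=[4.6250 6.7500 12.1250 14.2500] v=[-1.5000 -7.0000 4.5000 1.0000]
Step 3: x=[3.6250 5.8125 12.4375 14.9688] v=[-4.0000 -3.7500 1.2500 2.8750]
Step 4: x=[2.2656 5.9844 11.7266 16.0547] v=[-5.4375 0.6875 -2.8437 4.3437]
Step 5: x=[1.2695 6.6621 10.6622 17.0586] v=[-3.9843 2.7109 -4.2578 4.0156]
Step 6: x=[1.3042 6.9917 10.1968 17.4634] v=[0.1388 1.3184 -1.8615 1.6192]
Max displacement = 2.7305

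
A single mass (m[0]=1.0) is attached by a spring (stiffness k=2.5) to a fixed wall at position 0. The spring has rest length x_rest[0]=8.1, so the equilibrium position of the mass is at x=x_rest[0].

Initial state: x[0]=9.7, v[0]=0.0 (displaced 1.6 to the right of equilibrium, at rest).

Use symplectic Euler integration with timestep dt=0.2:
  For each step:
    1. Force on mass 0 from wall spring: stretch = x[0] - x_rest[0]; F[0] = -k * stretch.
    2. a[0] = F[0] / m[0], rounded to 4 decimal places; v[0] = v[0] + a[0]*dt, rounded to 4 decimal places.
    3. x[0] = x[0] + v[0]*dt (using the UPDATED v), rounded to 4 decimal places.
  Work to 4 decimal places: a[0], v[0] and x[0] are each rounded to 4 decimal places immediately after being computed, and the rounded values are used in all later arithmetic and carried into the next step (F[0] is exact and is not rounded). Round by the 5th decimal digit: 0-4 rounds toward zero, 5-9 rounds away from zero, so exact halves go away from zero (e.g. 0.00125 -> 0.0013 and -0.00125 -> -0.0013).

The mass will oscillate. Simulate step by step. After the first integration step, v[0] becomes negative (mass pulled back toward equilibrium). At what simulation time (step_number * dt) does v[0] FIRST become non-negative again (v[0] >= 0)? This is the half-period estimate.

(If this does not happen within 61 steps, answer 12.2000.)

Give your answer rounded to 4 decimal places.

Answer: 2.0000

Derivation:
Step 0: x=[9.7000] v=[0.0000]
Step 1: x=[9.5400] v=[-0.8000]
Step 2: x=[9.2360] v=[-1.5200]
Step 3: x=[8.8184] v=[-2.0880]
Step 4: x=[8.3290] v=[-2.4472]
Step 5: x=[7.8167] v=[-2.5617]
Step 6: x=[7.3327] v=[-2.4200]
Step 7: x=[6.9254] v=[-2.0363]
Step 8: x=[6.6356] v=[-1.4490]
Step 9: x=[6.4922] v=[-0.7168]
Step 10: x=[6.5096] v=[0.0871]
First v>=0 after going negative at step 10, time=2.0000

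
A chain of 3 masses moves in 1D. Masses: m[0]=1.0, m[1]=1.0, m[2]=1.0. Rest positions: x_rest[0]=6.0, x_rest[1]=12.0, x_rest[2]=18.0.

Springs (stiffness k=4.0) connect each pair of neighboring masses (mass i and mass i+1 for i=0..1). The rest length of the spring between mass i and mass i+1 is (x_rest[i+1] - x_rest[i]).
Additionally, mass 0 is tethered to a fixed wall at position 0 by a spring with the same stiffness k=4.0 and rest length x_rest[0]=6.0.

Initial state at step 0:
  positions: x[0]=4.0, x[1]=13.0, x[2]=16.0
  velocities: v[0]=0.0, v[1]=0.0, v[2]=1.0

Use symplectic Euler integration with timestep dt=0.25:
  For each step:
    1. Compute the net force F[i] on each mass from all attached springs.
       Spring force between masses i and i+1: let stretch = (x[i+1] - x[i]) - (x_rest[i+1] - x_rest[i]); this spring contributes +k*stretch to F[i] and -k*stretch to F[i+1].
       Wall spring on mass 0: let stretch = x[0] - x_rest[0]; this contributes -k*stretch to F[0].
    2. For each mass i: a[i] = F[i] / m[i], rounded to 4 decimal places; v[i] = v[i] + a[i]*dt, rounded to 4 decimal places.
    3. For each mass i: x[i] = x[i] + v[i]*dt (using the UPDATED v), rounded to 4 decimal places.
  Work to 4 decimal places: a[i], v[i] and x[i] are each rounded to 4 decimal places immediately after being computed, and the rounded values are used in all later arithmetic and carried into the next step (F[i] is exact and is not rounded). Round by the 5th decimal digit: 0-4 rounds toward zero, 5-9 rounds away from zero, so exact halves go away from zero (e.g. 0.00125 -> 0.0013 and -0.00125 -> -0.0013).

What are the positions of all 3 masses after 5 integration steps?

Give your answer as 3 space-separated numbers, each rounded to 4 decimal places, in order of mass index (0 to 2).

Answer: 5.2852 13.0811 17.7569

Derivation:
Step 0: x=[4.0000 13.0000 16.0000] v=[0.0000 0.0000 1.0000]
Step 1: x=[5.2500 11.5000 17.0000] v=[5.0000 -6.0000 4.0000]
Step 2: x=[6.7500 9.8125 18.1250] v=[6.0000 -6.7500 4.5000]
Step 3: x=[7.3281 9.4375 18.6719] v=[2.3125 -1.5000 2.1875]
Step 4: x=[6.6016 10.8438 18.4102] v=[-2.9062 5.6250 -1.0469]
Step 5: x=[5.2852 13.0811 17.7569] v=[-5.2656 8.9492 -2.6133]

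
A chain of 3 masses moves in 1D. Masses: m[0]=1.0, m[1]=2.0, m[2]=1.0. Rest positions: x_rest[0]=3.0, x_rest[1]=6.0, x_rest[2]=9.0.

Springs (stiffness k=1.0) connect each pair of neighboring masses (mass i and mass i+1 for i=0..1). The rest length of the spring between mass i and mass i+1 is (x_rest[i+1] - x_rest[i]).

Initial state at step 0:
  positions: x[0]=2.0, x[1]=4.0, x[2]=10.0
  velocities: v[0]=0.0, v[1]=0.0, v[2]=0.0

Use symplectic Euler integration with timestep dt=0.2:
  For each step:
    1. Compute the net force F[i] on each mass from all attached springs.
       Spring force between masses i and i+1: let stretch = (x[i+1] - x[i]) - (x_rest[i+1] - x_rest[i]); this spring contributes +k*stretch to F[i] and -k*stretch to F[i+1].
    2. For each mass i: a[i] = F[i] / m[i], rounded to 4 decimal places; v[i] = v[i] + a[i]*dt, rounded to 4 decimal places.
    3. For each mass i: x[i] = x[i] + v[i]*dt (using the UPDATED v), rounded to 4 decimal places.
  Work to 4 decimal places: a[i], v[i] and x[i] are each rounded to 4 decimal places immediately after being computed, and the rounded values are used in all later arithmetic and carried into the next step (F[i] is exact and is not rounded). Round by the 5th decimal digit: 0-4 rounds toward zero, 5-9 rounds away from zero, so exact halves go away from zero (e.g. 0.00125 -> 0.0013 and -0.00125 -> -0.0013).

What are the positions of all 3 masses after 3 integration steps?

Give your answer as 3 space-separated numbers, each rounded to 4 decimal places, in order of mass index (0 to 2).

Step 0: x=[2.0000 4.0000 10.0000] v=[0.0000 0.0000 0.0000]
Step 1: x=[1.9600 4.0800 9.8800] v=[-0.2000 0.4000 -0.6000]
Step 2: x=[1.8848 4.2336 9.6480] v=[-0.3760 0.7680 -1.1600]
Step 3: x=[1.7836 4.4485 9.3194] v=[-0.5062 1.0746 -1.6429]

Answer: 1.7836 4.4485 9.3194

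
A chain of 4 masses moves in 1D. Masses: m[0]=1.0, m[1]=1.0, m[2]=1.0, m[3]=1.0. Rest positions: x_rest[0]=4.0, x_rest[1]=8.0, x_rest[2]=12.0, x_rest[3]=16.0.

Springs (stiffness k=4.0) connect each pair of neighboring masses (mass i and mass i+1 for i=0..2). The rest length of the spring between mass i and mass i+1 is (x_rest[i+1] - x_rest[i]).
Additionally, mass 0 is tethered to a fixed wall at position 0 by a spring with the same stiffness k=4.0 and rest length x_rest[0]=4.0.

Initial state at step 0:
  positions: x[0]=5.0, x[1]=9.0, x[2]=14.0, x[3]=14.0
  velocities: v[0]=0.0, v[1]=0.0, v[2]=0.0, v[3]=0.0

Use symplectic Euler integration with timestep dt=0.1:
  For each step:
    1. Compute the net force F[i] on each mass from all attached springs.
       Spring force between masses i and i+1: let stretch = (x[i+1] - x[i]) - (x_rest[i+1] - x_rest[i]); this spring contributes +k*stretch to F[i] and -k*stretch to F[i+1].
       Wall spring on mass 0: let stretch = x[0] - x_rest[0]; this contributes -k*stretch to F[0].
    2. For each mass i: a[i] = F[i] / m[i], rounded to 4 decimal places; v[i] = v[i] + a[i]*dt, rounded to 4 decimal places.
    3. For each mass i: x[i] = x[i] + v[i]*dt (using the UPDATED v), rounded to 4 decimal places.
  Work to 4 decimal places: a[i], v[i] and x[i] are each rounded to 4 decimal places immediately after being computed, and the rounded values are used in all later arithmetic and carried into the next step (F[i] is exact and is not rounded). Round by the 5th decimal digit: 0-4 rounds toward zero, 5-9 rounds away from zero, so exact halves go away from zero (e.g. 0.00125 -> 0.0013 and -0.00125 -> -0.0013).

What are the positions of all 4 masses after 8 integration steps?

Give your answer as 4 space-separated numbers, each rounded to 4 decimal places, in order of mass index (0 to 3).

Answer: 4.2256 8.6071 10.6288 17.3619

Derivation:
Step 0: x=[5.0000 9.0000 14.0000 14.0000] v=[0.0000 0.0000 0.0000 0.0000]
Step 1: x=[4.9600 9.0400 13.8000 14.1600] v=[-0.4000 0.4000 -2.0000 1.6000]
Step 2: x=[4.8848 9.1072 13.4240 14.4656] v=[-0.7520 0.6720 -3.7600 3.0560]
Step 3: x=[4.7831 9.1782 12.9170 14.8895] v=[-1.0170 0.7098 -5.0701 4.2394]
Step 4: x=[4.6659 9.2229 12.3393 15.3945] v=[-1.1722 0.4473 -5.7766 5.0504]
Step 5: x=[4.5443 9.2100 11.7592 15.9373] v=[-1.2158 -0.1289 -5.8011 5.4283]
Step 6: x=[4.4276 9.1125 11.2443 16.4730] v=[-1.1672 -0.9755 -5.1495 5.3571]
Step 7: x=[4.3212 8.9128 10.8532 16.9596] v=[-1.0643 -1.9967 -3.9107 4.8656]
Step 8: x=[4.2256 8.6071 10.6288 17.3619] v=[-0.9561 -3.0572 -2.2443 4.0230]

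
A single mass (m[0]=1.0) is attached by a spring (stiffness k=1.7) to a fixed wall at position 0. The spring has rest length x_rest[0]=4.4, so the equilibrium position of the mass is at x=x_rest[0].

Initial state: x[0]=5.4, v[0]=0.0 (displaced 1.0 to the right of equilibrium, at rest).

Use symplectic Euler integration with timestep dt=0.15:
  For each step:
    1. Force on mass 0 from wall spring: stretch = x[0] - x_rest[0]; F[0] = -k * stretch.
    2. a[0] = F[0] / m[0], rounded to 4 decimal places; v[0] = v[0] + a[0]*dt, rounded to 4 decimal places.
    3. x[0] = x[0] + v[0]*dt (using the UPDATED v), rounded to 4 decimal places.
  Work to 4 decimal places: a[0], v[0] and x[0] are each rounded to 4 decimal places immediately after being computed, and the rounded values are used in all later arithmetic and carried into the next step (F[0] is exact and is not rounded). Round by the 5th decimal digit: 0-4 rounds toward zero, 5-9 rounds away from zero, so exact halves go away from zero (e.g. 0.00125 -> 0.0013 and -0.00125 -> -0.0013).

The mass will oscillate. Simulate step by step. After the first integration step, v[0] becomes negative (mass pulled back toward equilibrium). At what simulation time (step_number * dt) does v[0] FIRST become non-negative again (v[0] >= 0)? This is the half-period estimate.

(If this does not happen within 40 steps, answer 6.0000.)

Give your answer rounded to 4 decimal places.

Answer: 2.5500

Derivation:
Step 0: x=[5.4000] v=[0.0000]
Step 1: x=[5.3618] v=[-0.2550]
Step 2: x=[5.2868] v=[-0.5003]
Step 3: x=[5.1778] v=[-0.7264]
Step 4: x=[5.0391] v=[-0.9247]
Step 5: x=[4.8759] v=[-1.0877]
Step 6: x=[4.6945] v=[-1.2091]
Step 7: x=[4.5019] v=[-1.2842]
Step 8: x=[4.3054] v=[-1.3102]
Step 9: x=[4.1125] v=[-1.2861]
Step 10: x=[3.9306] v=[-1.2128]
Step 11: x=[3.7666] v=[-1.0931]
Step 12: x=[3.6269] v=[-0.9316]
Step 13: x=[3.5167] v=[-0.7345]
Step 14: x=[3.4403] v=[-0.5093]
Step 15: x=[3.4006] v=[-0.2646]
Step 16: x=[3.3991] v=[-0.0098]
Step 17: x=[3.4359] v=[0.2454]
First v>=0 after going negative at step 17, time=2.5500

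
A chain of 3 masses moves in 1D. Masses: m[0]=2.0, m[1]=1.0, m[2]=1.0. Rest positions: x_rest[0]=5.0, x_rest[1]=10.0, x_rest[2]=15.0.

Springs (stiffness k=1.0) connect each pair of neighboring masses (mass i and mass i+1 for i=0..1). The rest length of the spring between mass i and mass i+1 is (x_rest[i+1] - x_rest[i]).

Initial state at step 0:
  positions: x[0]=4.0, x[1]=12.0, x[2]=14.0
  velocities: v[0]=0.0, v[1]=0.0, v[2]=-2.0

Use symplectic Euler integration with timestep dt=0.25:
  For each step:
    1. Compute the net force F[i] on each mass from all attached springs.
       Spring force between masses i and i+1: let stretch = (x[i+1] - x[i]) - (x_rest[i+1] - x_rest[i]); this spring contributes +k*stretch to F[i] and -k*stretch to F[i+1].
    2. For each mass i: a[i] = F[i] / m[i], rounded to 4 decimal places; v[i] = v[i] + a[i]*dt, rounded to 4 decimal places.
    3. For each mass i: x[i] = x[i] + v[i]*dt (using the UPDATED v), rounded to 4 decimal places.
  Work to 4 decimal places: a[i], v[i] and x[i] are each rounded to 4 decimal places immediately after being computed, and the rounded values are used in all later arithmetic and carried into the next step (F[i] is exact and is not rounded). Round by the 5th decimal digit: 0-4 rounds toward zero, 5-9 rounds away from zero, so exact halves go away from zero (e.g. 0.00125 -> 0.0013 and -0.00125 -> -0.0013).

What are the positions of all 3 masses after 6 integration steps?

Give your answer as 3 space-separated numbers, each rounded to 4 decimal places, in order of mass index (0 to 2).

Answer: 5.0855 6.9810 13.8487

Derivation:
Step 0: x=[4.0000 12.0000 14.0000] v=[0.0000 0.0000 -2.0000]
Step 1: x=[4.0938 11.6250 13.6875] v=[0.3750 -1.5000 -1.2500]
Step 2: x=[4.2667 10.9082 13.5586] v=[0.6914 -2.8672 -0.5156]
Step 3: x=[4.4909 9.9420 13.5766] v=[0.8966 -3.8650 0.0718]
Step 4: x=[4.7292 8.8622 13.6799] v=[0.9530 -4.3191 0.4132]
Step 5: x=[4.9404 7.8252 13.7946] v=[0.8446 -4.1479 0.4588]
Step 6: x=[5.0855 6.9810 13.8487] v=[0.5802 -3.3768 0.2165]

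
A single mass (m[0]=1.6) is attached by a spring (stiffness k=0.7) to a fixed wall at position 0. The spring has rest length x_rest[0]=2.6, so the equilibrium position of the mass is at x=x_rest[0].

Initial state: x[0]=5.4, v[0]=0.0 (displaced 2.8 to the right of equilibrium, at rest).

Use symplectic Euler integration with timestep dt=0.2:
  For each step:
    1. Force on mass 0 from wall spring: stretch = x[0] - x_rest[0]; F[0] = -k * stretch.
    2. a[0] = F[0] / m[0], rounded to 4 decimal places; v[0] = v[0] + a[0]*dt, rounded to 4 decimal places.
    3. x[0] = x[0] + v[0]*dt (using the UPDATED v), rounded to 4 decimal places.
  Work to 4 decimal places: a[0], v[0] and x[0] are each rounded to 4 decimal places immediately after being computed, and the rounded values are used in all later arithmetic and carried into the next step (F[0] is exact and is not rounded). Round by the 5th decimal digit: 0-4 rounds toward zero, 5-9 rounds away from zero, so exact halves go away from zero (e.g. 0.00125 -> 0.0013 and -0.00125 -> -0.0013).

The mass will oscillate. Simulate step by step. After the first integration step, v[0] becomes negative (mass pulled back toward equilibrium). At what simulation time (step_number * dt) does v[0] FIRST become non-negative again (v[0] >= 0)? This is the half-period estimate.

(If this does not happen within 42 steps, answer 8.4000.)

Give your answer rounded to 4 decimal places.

Step 0: x=[5.4000] v=[0.0000]
Step 1: x=[5.3510] v=[-0.2450]
Step 2: x=[5.2539] v=[-0.4857]
Step 3: x=[5.1103] v=[-0.7179]
Step 4: x=[4.9228] v=[-0.9376]
Step 5: x=[4.6946] v=[-1.1408]
Step 6: x=[4.4298] v=[-1.3241]
Step 7: x=[4.1330] v=[-1.4842]
Step 8: x=[3.8093] v=[-1.6183]
Step 9: x=[3.4645] v=[-1.7241]
Step 10: x=[3.1046] v=[-1.7997]
Step 11: x=[2.7358] v=[-1.8439]
Step 12: x=[2.3646] v=[-1.8558]
Step 13: x=[1.9976] v=[-1.8352]
Step 14: x=[1.6411] v=[-1.7825]
Step 15: x=[1.3014] v=[-1.6986]
Step 16: x=[0.9844] v=[-1.5850]
Step 17: x=[0.6957] v=[-1.4436]
Step 18: x=[0.4403] v=[-1.2770]
Step 19: x=[0.2227] v=[-1.0880]
Step 20: x=[0.0467] v=[-0.8800]
Step 21: x=[-0.0846] v=[-0.6566]
Step 22: x=[-0.1689] v=[-0.4217]
Step 23: x=[-0.2048] v=[-0.1794]
Step 24: x=[-0.1916] v=[0.0660]
First v>=0 after going negative at step 24, time=4.8000

Answer: 4.8000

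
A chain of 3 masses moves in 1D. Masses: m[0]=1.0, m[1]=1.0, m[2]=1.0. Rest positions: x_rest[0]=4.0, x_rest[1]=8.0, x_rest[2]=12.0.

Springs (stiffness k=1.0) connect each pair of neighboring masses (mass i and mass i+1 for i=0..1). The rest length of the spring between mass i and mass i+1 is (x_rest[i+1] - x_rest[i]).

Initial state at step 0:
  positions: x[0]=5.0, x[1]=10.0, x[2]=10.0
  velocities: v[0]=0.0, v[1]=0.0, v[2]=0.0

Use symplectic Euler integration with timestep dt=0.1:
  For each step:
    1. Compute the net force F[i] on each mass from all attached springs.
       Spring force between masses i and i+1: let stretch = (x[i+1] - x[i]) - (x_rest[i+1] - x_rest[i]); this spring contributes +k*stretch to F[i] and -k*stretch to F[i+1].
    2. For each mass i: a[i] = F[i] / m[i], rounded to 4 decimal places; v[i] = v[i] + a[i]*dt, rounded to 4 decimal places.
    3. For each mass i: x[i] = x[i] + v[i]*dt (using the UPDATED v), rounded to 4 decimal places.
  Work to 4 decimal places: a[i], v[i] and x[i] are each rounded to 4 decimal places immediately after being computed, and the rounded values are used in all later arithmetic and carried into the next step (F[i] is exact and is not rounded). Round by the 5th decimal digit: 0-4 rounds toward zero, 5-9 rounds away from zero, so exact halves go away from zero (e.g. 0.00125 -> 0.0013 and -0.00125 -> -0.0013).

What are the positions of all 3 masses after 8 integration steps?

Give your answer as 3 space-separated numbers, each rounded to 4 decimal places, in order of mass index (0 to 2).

Step 0: x=[5.0000 10.0000 10.0000] v=[0.0000 0.0000 0.0000]
Step 1: x=[5.0100 9.9500 10.0400] v=[0.1000 -0.5000 0.4000]
Step 2: x=[5.0294 9.8515 10.1191] v=[0.1940 -0.9850 0.7910]
Step 3: x=[5.0570 9.7075 10.2355] v=[0.2762 -1.4405 1.1642]
Step 4: x=[5.0911 9.5222 10.3866] v=[0.3413 -1.8528 1.5114]
Step 5: x=[5.1295 9.3013 10.5691] v=[0.3844 -2.2095 1.8250]
Step 6: x=[5.1697 9.0513 10.7789] v=[0.4016 -2.4999 2.0982]
Step 7: x=[5.2087 8.7798 11.0114] v=[0.3898 -2.7153 2.3254]
Step 8: x=[5.2434 8.4949 11.2616] v=[0.3469 -2.8493 2.5022]

Answer: 5.2434 8.4949 11.2616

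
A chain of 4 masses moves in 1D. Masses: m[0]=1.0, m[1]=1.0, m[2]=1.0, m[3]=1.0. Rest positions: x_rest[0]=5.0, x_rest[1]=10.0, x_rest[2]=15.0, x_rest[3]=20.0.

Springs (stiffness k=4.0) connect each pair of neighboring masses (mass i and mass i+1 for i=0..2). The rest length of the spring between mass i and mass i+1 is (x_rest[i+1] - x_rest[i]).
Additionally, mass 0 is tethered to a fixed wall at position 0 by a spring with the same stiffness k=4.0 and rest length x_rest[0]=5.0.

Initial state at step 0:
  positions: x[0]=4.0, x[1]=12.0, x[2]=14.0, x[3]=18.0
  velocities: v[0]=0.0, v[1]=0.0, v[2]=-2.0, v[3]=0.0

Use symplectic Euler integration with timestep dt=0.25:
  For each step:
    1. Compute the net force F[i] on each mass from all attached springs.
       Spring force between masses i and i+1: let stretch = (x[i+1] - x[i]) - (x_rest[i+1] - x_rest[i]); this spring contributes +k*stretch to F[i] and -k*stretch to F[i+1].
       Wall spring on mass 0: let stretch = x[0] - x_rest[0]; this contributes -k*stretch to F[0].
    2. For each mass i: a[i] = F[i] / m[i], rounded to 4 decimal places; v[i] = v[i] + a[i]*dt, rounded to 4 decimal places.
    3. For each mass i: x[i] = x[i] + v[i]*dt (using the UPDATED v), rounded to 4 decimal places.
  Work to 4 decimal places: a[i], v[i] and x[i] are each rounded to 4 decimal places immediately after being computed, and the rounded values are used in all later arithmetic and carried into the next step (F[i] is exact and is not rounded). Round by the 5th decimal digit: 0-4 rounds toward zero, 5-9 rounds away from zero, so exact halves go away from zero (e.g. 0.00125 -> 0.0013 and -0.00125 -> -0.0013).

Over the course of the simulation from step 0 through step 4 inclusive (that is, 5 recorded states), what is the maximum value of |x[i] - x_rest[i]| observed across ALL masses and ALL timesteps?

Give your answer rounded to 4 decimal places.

Step 0: x=[4.0000 12.0000 14.0000 18.0000] v=[0.0000 0.0000 -2.0000 0.0000]
Step 1: x=[5.0000 10.5000 14.0000 18.2500] v=[4.0000 -6.0000 0.0000 1.0000]
Step 2: x=[6.1250 8.5000 14.1875 18.6875] v=[4.5000 -8.0000 0.7500 1.7500]
Step 3: x=[6.3125 7.3281 14.0781 19.2500] v=[0.7500 -4.6875 -0.4375 2.2500]
Step 4: x=[5.1758 7.5898 13.5742 19.7695] v=[-4.5469 1.0469 -2.0156 2.0781]
Max displacement = 2.6719

Answer: 2.6719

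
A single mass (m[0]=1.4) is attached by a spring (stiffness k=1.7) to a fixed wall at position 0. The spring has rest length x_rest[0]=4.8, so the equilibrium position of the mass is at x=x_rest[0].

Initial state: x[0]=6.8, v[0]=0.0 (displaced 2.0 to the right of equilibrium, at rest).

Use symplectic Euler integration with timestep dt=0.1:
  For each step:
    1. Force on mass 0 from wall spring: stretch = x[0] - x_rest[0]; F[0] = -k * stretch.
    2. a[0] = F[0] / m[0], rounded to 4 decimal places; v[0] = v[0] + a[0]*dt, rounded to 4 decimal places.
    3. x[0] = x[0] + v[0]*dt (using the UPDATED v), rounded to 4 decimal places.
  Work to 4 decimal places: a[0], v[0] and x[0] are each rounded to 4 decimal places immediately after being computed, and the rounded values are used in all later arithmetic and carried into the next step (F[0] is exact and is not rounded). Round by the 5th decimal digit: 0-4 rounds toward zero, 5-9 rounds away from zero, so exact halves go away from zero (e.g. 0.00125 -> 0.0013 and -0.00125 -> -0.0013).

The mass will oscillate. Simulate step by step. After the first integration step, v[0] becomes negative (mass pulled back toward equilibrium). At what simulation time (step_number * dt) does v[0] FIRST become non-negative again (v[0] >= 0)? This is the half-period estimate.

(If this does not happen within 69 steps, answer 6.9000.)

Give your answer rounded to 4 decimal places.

Step 0: x=[6.8000] v=[0.0000]
Step 1: x=[6.7757] v=[-0.2429]
Step 2: x=[6.7274] v=[-0.4828]
Step 3: x=[6.6557] v=[-0.7168]
Step 4: x=[6.5615] v=[-0.9421]
Step 5: x=[6.4459] v=[-1.1560]
Step 6: x=[6.3103] v=[-1.3559]
Step 7: x=[6.1564] v=[-1.5393]
Step 8: x=[5.9860] v=[-1.7040]
Step 9: x=[5.8012] v=[-1.8480]
Step 10: x=[5.6042] v=[-1.9696]
Step 11: x=[5.3975] v=[-2.0673]
Step 12: x=[5.1835] v=[-2.1399]
Step 13: x=[4.9649] v=[-2.1865]
Step 14: x=[4.7443] v=[-2.2065]
Step 15: x=[4.5243] v=[-2.1997]
Step 16: x=[4.3077] v=[-2.1662]
Step 17: x=[4.0971] v=[-2.1064]
Step 18: x=[3.8950] v=[-2.0211]
Step 19: x=[3.7039] v=[-1.9112]
Step 20: x=[3.5261] v=[-1.7781]
Step 21: x=[3.3638] v=[-1.6234]
Step 22: x=[3.2189] v=[-1.4490]
Step 23: x=[3.0932] v=[-1.2570]
Step 24: x=[2.9882] v=[-1.0498]
Step 25: x=[2.9052] v=[-0.8298]
Step 26: x=[2.8452] v=[-0.5997]
Step 27: x=[2.8090] v=[-0.3623]
Step 28: x=[2.7970] v=[-0.1205]
Step 29: x=[2.8093] v=[0.1227]
First v>=0 after going negative at step 29, time=2.9000

Answer: 2.9000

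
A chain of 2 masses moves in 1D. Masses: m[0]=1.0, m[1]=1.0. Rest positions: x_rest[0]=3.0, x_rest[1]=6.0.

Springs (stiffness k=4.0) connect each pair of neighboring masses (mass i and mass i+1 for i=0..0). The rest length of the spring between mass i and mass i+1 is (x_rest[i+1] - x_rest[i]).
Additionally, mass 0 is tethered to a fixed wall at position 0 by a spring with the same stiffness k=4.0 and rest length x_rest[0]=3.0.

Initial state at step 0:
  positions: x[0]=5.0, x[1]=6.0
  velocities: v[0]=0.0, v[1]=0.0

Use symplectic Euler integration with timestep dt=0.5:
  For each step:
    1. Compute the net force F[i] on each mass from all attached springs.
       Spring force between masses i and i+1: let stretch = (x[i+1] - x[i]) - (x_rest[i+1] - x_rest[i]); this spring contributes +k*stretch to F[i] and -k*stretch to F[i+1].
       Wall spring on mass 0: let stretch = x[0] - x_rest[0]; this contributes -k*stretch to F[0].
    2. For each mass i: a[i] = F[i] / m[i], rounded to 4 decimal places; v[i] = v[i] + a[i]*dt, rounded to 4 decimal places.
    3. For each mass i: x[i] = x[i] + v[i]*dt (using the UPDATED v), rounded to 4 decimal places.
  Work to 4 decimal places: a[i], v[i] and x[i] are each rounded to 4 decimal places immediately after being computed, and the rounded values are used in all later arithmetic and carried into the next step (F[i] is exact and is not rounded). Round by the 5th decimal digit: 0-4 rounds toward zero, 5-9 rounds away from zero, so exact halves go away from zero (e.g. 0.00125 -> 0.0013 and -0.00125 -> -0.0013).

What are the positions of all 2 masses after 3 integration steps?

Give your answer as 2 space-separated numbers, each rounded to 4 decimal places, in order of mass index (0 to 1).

Step 0: x=[5.0000 6.0000] v=[0.0000 0.0000]
Step 1: x=[1.0000 8.0000] v=[-8.0000 4.0000]
Step 2: x=[3.0000 6.0000] v=[4.0000 -4.0000]
Step 3: x=[5.0000 4.0000] v=[4.0000 -4.0000]

Answer: 5.0000 4.0000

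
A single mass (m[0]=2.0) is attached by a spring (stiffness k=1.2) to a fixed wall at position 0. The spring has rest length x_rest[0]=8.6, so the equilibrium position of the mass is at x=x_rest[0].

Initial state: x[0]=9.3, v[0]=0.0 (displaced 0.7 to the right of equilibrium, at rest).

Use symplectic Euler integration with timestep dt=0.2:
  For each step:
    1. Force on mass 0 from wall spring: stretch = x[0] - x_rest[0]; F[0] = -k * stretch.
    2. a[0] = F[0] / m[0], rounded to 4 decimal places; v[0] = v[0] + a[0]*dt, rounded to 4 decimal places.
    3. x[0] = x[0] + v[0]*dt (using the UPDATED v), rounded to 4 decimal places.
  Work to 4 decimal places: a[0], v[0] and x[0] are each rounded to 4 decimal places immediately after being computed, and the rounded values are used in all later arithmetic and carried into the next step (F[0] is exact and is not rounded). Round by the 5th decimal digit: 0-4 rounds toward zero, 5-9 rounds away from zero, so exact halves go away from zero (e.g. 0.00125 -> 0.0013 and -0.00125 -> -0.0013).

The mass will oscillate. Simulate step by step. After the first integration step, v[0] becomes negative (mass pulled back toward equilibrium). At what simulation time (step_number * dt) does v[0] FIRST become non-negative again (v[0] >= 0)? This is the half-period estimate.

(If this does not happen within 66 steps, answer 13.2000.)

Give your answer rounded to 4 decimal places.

Step 0: x=[9.3000] v=[0.0000]
Step 1: x=[9.2832] v=[-0.0840]
Step 2: x=[9.2500] v=[-0.1660]
Step 3: x=[9.2012] v=[-0.2440]
Step 4: x=[9.1380] v=[-0.3161]
Step 5: x=[9.0619] v=[-0.3807]
Step 6: x=[8.9747] v=[-0.4361]
Step 7: x=[8.8785] v=[-0.4811]
Step 8: x=[8.7756] v=[-0.5145]
Step 9: x=[8.6685] v=[-0.5356]
Step 10: x=[8.5597] v=[-0.5438]
Step 11: x=[8.4519] v=[-0.5390]
Step 12: x=[8.3477] v=[-0.5212]
Step 13: x=[8.2495] v=[-0.4909]
Step 14: x=[8.1597] v=[-0.4488]
Step 15: x=[8.0805] v=[-0.3960]
Step 16: x=[8.0138] v=[-0.3337]
Step 17: x=[7.9611] v=[-0.2634]
Step 18: x=[7.9238] v=[-0.1867]
Step 19: x=[7.9027] v=[-0.1056]
Step 20: x=[7.8983] v=[-0.0219]
Step 21: x=[7.9108] v=[0.0623]
First v>=0 after going negative at step 21, time=4.2000

Answer: 4.2000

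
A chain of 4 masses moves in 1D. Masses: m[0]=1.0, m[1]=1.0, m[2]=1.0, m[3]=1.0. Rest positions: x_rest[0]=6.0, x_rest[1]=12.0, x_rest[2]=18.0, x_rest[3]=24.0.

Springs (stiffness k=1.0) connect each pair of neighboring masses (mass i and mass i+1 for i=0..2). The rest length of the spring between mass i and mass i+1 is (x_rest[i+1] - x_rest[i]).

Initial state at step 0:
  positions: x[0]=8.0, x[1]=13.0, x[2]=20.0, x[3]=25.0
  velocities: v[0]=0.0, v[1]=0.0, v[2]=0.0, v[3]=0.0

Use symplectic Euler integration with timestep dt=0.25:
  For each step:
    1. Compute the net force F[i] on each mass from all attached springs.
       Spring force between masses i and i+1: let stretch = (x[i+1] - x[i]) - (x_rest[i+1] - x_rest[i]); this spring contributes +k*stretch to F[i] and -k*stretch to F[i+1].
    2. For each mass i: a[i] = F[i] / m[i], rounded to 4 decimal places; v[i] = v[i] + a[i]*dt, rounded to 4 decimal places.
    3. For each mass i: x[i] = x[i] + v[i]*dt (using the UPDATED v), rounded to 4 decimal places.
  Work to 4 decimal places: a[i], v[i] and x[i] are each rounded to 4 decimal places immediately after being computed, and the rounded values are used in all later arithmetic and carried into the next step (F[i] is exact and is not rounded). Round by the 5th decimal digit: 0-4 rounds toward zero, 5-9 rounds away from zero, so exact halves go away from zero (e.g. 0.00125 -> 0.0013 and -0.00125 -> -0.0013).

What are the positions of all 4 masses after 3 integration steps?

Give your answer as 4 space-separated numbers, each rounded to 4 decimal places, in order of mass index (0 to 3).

Step 0: x=[8.0000 13.0000 20.0000 25.0000] v=[0.0000 0.0000 0.0000 0.0000]
Step 1: x=[7.9375 13.1250 19.8750 25.0625] v=[-0.2500 0.5000 -0.5000 0.2500]
Step 2: x=[7.8242 13.3477 19.6524 25.1758] v=[-0.4531 0.8906 -0.8906 0.4531]
Step 3: x=[7.6812 13.6192 19.3809 25.3189] v=[-0.5722 1.0859 -1.0859 0.5723]

Answer: 7.6812 13.6192 19.3809 25.3189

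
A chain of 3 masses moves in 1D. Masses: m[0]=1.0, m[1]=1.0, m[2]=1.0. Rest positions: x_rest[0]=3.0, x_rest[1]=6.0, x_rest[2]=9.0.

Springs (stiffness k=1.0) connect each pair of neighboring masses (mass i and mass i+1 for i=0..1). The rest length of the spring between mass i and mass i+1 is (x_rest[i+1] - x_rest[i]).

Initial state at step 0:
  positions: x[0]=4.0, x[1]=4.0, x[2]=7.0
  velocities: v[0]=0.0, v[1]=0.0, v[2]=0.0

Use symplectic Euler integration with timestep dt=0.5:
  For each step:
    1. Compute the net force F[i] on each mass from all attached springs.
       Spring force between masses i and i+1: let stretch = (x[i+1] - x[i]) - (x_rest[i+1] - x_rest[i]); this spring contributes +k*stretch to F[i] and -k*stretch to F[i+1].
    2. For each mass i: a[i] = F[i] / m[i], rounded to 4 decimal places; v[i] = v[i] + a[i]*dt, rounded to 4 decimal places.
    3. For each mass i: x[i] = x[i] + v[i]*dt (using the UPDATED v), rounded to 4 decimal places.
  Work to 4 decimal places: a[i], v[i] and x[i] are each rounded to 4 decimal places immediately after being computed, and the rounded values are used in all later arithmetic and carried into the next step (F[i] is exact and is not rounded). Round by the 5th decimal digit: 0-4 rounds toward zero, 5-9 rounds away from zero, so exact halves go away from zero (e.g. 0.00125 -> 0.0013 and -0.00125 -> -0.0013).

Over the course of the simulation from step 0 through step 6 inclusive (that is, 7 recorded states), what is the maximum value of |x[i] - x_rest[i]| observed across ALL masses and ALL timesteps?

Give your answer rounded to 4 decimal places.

Step 0: x=[4.0000 4.0000 7.0000] v=[0.0000 0.0000 0.0000]
Step 1: x=[3.2500 4.7500 7.0000] v=[-1.5000 1.5000 0.0000]
Step 2: x=[2.1250 5.6875 7.1875] v=[-2.2500 1.8750 0.3750]
Step 3: x=[1.1406 6.1094 7.7500] v=[-1.9688 0.8438 1.1250]
Step 4: x=[0.6484 5.6993 8.6524] v=[-0.9844 -0.8203 1.8047]
Step 5: x=[0.6690 4.7647 9.5665] v=[0.0411 -1.8692 1.8282]
Step 6: x=[0.9635 4.0066 10.0302] v=[0.5890 -1.5162 0.9273]
Max displacement = 2.3516

Answer: 2.3516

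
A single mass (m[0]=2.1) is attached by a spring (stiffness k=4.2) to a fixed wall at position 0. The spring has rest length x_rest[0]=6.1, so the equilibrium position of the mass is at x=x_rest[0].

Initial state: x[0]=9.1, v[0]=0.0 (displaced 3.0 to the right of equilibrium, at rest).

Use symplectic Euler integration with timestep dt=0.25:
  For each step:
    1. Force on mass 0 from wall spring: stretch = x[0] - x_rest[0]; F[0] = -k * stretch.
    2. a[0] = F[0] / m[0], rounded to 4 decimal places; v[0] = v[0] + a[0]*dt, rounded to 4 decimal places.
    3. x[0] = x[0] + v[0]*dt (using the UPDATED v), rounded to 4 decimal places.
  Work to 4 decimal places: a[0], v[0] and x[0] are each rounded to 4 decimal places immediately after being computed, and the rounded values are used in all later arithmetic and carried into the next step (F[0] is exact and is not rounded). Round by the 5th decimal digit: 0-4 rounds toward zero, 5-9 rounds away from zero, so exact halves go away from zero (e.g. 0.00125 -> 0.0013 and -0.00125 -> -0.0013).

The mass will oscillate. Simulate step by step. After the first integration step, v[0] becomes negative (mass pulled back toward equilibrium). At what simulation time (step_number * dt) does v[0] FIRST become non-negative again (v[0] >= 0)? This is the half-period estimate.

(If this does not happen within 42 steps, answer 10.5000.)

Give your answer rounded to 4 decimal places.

Answer: 2.2500

Derivation:
Step 0: x=[9.1000] v=[0.0000]
Step 1: x=[8.7250] v=[-1.5000]
Step 2: x=[8.0219] v=[-2.8125]
Step 3: x=[7.0785] v=[-3.7735]
Step 4: x=[6.0128] v=[-4.2628]
Step 5: x=[4.9580] v=[-4.2192]
Step 6: x=[4.0460] v=[-3.6482]
Step 7: x=[3.3907] v=[-2.6212]
Step 8: x=[3.0741] v=[-1.2666]
Step 9: x=[3.1357] v=[0.2464]
First v>=0 after going negative at step 9, time=2.2500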